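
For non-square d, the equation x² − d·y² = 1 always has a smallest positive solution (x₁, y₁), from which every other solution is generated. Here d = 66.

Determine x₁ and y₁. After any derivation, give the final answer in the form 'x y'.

[8; 8,16] for √66; ℓ=2 ⇒ convergent index 1
step 0: (8, 1)  from 8·(1,0) + (0,1)
step 1: (65, 8)  from 8·(8,1) + (1,0)
(x₁, y₁) = (65, 8);  65² − 66·8² = 1 ✓

65 8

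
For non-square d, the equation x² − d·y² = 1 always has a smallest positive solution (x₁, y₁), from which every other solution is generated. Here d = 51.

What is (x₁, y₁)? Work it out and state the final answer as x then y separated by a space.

50 7

√51 → a₀=7, period (7,14); ℓ=2 even so k=1
a_0=7:  p_0=7·1+0=7,  q_0=7·0+1=1
a_1=7:  p_1=7·7+1=50,  q_1=7·1+0=7
(x₁, y₁) = (50, 7);  50² − 51·7² = 1 ✓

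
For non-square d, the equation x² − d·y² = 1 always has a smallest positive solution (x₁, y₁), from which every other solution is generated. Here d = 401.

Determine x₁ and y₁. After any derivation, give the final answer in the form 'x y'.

801 40

[20; 40] for √401; ℓ=1 ⇒ convergent index 1
k=0  a_k=20  p_k/q_k = 20/1
k=1  a_k=40  p_k/q_k = 801/40
fundamental: x₁=801, y₁=40  (since 641601 − 401·1600 = 1)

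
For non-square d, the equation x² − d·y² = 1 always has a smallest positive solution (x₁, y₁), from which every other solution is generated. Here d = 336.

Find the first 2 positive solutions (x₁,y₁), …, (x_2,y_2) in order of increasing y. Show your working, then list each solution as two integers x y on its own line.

55 3
6049 330

√336 = [18; 3,36, …], period ℓ=2 (even) → k=1
step 0: (18, 1)  from 18·(1,0) + (0,1)
step 1: (55, 3)  from 3·(18,1) + (1,0)
→ (55, 3).  Check: 55²=3025, 336·3²=3024, difference 1.
n=2: (55,3)∘(55,3) = (55·55+336·3·3, 55·3+3·55) = (6049,330)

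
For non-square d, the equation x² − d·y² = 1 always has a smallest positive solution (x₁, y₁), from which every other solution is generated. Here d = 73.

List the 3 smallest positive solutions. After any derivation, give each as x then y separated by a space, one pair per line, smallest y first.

2281249 267000
10408194000001 1218186966000
47487364308614281249 5557975596000801000

√73 → a₀=8, period (1,1,5,5,1,1,16); ℓ=7 odd so k=13
k=0  a_k=8  p_k/q_k = 8/1
…
k=6  a_k=1  p_k/q_k = 1068/125
k=7  a_k=16  p_k/q_k = 17669/2068
k=8  a_k=1  p_k/q_k = 18737/2193
…
k=10  a_k=5  p_k/q_k = 200767/23498
…
k=12  a_k=1  p_k/q_k = 1241008/145249
k=13  a_k=1  p_k/q_k = 2281249/267000
fundamental: x₁=2281249, y₁=267000  (since 5204097000001 − 73·71289000000 = 1)
k=2:  x_2 = 2281249·2281249+73·267000·267000 = 10408194000001,  y_2 = 2281249·267000+267000·2281249 = 1218186966000
k=3:  x_3 = 2281249·10408194000001+73·267000·1218186966000 = 47487364308614281249,  y_3 = 2281249·1218186966000+267000·10408194000001 = 5557975596000801000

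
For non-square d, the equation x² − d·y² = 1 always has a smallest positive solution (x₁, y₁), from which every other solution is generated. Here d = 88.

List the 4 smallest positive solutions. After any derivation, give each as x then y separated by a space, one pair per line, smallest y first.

√88 = [9; 2,1,1,1,2,18, …], period ℓ=6 (even) → k=5
i=0: a=9 ⇒ p=9, q=1
i=1: a=2 ⇒ p=19, q=2
…
i=4: a=1 ⇒ p=75, q=8
i=5: a=2 ⇒ p=197, q=21
→ (197, 21).  Check: 197²=38809, 88·21²=38808, difference 1.
(x_2, y_2) = (197·197 + 88·21·21, 197·21 + 21·197) = (77617, 8274)
(x_3, y_3) = (197·77617 + 88·21·8274, 197·8274 + 21·77617) = (30580901, 3259935)
(x_4, y_4) = (197·30580901 + 88·21·3259935, 197·3259935 + 21·30580901) = (12048797377, 1284406116)

197 21
77617 8274
30580901 3259935
12048797377 1284406116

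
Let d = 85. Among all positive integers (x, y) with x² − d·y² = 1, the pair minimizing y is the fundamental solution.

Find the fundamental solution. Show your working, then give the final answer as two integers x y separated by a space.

√85 = [9; 4,1,1,4,18, …], period ℓ=5 (odd) → k=9
step 0: (9, 1)  from 9·(1,0) + (0,1)
…
step 3: (83, 9)  from 1·(46,5) + (37,4)
…
step 5: (6887, 747)  from 18·(378,41) + (83,9)
step 6: (27926, 3029)  from 4·(6887,747) + (378,41)
…
step 8: (62739, 6805)  from 1·(34813,3776) + (27926,3029)
step 9: (285769, 30996)  from 4·(62739,6805) + (34813,3776)
(x₁, y₁) = (285769, 30996);  285769² − 85·30996² = 1 ✓

285769 30996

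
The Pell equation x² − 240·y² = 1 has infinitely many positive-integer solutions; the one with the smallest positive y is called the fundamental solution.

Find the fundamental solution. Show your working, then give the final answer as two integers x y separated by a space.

[15; 2,30] for √240; ℓ=2 ⇒ convergent index 1
k=0  a_k=15  p_k/q_k = 15/1
k=1  a_k=2  p_k/q_k = 31/2
→ (31, 2).  Check: 31²=961, 240·2²=960, difference 1.

31 2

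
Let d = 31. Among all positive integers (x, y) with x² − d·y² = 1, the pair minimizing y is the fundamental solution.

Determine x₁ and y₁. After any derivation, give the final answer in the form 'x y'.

1520 273

√31 = [5; 1,1,3,5,3,1,1,10, …], period ℓ=8 (even) → k=7
i=0: a=5 ⇒ p=5, q=1
i=1: a=1 ⇒ p=6, q=1
i=2: a=1 ⇒ p=11, q=2
i=3: a=3 ⇒ p=39, q=7
i=4: a=5 ⇒ p=206, q=37
i=5: a=3 ⇒ p=657, q=118
i=6: a=1 ⇒ p=863, q=155
i=7: a=1 ⇒ p=1520, q=273
(x₁, y₁) = (1520, 273);  1520² − 31·273² = 1 ✓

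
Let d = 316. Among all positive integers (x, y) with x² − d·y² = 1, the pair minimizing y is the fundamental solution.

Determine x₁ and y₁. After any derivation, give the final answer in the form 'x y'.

d=316: √d = [17; 1,3,2,8,2,3,1,34] (ℓ=8, even), read p_7/q_7
step 0: (17, 1)  from 17·(1,0) + (0,1)
step 1: (18, 1)  from 1·(17,1) + (1,0)
step 2: (71, 4)  from 3·(18,1) + (17,1)
step 3: (160, 9)  from 2·(71,4) + (18,1)
step 4: (1351, 76)  from 8·(160,9) + (71,4)
step 5: (2862, 161)  from 2·(1351,76) + (160,9)
step 6: (9937, 559)  from 3·(2862,161) + (1351,76)
step 7: (12799, 720)  from 1·(9937,559) + (2862,161)
fundamental: x₁=12799, y₁=720  (since 163814401 − 316·518400 = 1)

12799 720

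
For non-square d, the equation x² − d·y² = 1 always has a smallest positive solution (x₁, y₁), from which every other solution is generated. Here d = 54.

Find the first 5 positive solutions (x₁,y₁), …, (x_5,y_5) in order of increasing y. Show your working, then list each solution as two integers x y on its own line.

[7; 2,1,6,1,2,14] for √54; ℓ=6 ⇒ convergent index 5
a_0=7:  p_0=7·1+0=7,  q_0=7·0+1=1
a_1=2:  p_1=2·7+1=15,  q_1=2·1+0=2
a_2=1:  p_2=1·15+7=22,  q_2=1·2+1=3
a_3=6:  p_3=6·22+15=147,  q_3=6·3+2=20
a_4=1:  p_4=1·147+22=169,  q_4=1·20+3=23
a_5=2:  p_5=2·169+147=485,  q_5=2·23+20=66
→ (485, 66).  Check: 485²=235225, 54·66²=235224, difference 1.
k=2:  x_2 = 485·485+54·66·66 = 470449,  y_2 = 485·66+66·485 = 64020
k=3:  x_3 = 485·470449+54·66·64020 = 456335045,  y_3 = 485·64020+66·470449 = 62099334
k=4:  x_4 = 485·456335045+54·66·62099334 = 442644523201,  y_4 = 485·62099334+66·456335045 = 60236289960
k=5:  x_5 = 485·442644523201+54·66·60236289960 = 429364731169925,  y_5 = 485·60236289960+66·442644523201 = 58429139161866

485 66
470449 64020
456335045 62099334
442644523201 60236289960
429364731169925 58429139161866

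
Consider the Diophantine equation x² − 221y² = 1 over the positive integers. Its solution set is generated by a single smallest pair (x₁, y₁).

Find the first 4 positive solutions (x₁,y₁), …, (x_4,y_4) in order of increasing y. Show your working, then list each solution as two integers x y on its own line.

1665 112
5544449 372960
18463013505 1241956688
61481829427201 4135715398080

[14; 1,6,2,6,1,28] for √221; ℓ=6 ⇒ convergent index 5
a_0=14:  p_0=14·1+0=14,  q_0=14·0+1=1
a_1=1:  p_1=1·14+1=15,  q_1=1·1+0=1
…
a_4=6:  p_4=6·223+104=1442,  q_4=6·15+7=97
a_5=1:  p_5=1·1442+223=1665,  q_5=1·97+15=112
fundamental: x₁=1665, y₁=112  (since 2772225 − 221·12544 = 1)
(1665+112√221)^2 = 5544449 + 372960√221
(1665+112√221)^3 = 18463013505 + 1241956688√221
(1665+112√221)^4 = 61481829427201 + 4135715398080√221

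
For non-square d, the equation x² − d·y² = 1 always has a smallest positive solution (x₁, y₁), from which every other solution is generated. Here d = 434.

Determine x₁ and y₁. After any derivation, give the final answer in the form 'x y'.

125 6

√434 = [20; 1,4,1,40, …], period ℓ=4 (even) → k=3
i=0: a=20 ⇒ p=20, q=1
i=1: a=1 ⇒ p=21, q=1
i=2: a=4 ⇒ p=104, q=5
i=3: a=1 ⇒ p=125, q=6
→ (125, 6).  Check: 125²=15625, 434·6²=15624, difference 1.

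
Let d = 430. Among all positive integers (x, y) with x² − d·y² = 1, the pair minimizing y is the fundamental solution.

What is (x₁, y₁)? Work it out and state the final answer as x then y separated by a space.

√430 → a₀=20, period (1,2,1,3,1,…,2,1,40); ℓ=14 even so k=13
k=0  a_k=20  p_k/q_k = 20/1
k=1  a_k=1  p_k/q_k = 21/1
k=2  a_k=2  p_k/q_k = 62/3
…
k=4  a_k=3  p_k/q_k = 311/15
k=5  a_k=1  p_k/q_k = 394/19
…
k=8  a_k=6  p_k/q_k = 133439/6435
…
k=10  a_k=3  p_k/q_k = 599138/28893
…
k=12  a_k=2  p_k/q_k = 2107880/101651
k=13  a_k=1  p_k/q_k = 2862251/138030
→ (2862251, 138030).  Check: 2862251²=8192480787001, 430·138030²=8192480787000, difference 1.

2862251 138030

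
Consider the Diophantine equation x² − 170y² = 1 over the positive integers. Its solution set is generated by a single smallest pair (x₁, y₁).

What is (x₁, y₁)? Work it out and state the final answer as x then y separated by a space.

√170 → a₀=13, period (26); ℓ=1 odd so k=1
i=0: a=13 ⇒ p=13, q=1
i=1: a=26 ⇒ p=339, q=26
(x₁, y₁) = (339, 26);  339² − 170·26² = 1 ✓

339 26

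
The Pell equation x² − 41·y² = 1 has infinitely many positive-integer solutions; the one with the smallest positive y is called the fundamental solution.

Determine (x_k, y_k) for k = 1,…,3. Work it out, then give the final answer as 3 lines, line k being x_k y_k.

[6; 2,2,12] for √41; ℓ=3 ⇒ convergent index 5
a_0=6:  p_0=6·1+0=6,  q_0=6·0+1=1
a_1=2:  p_1=2·6+1=13,  q_1=2·1+0=2
a_2=2:  p_2=2·13+6=32,  q_2=2·2+1=5
…
a_4=2:  p_4=2·397+32=826,  q_4=2·62+5=129
a_5=2:  p_5=2·826+397=2049,  q_5=2·129+62=320
→ (2049, 320).  Check: 2049²=4198401, 41·320²=4198400, difference 1.
k=2:  x_2 = 2049·2049+41·320·320 = 8396801,  y_2 = 2049·320+320·2049 = 1311360
k=3:  x_3 = 2049·8396801+41·320·1311360 = 34410088449,  y_3 = 2049·1311360+320·8396801 = 5373952960

2049 320
8396801 1311360
34410088449 5373952960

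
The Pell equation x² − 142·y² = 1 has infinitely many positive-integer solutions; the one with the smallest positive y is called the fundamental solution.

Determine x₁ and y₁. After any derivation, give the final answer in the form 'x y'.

143 12

[11; 1,10,1,22] for √142; ℓ=4 ⇒ convergent index 3
k=0  a_k=11  p_k/q_k = 11/1
k=1  a_k=1  p_k/q_k = 12/1
k=2  a_k=10  p_k/q_k = 131/11
k=3  a_k=1  p_k/q_k = 143/12
→ (143, 12).  Check: 143²=20449, 142·12²=20448, difference 1.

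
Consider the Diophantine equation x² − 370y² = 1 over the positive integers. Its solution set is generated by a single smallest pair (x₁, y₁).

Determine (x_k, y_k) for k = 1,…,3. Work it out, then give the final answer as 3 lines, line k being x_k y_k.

213859 11118
91471343761 4755368724
39123940210553539 2033956799880714

d=370: √d = [19; 4,4,38] (ℓ=3, odd), read p_5/q_5
i=0: a=19 ⇒ p=19, q=1
i=1: a=4 ⇒ p=77, q=4
…
i=3: a=38 ⇒ p=12503, q=650
i=4: a=4 ⇒ p=50339, q=2617
i=5: a=4 ⇒ p=213859, q=11118
(x₁, y₁) = (213859, 11118);  213859² − 370·11118² = 1 ✓
(x_2, y_2) = (213859·213859 + 370·11118·11118, 213859·11118 + 11118·213859) = (91471343761, 4755368724)
(x_3, y_3) = (213859·91471343761 + 370·11118·4755368724, 213859·4755368724 + 11118·91471343761) = (39123940210553539, 2033956799880714)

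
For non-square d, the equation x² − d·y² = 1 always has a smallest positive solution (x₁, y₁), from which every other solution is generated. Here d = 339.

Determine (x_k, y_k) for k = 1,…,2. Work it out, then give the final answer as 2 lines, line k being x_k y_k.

97970 5321
19196241799 1042596740

d=339: √d = [18; 2,2,2,1,17,1,2,2,2,36] (ℓ=10, even), read p_9/q_9
a_0=18:  p_0=18·1+0=18,  q_0=18·0+1=1
…
a_3=2:  p_3=2·92+37=221,  q_3=2·5+2=12
…
a_6=1:  p_6=1·5542+313=5855,  q_6=1·301+17=318
a_7=2:  p_7=2·5855+5542=17252,  q_7=2·318+301=937
a_8=2:  p_8=2·17252+5855=40359,  q_8=2·937+318=2192
a_9=2:  p_9=2·40359+17252=97970,  q_9=2·2192+937=5321
(x₁, y₁) = (97970, 5321);  97970² − 339·5321² = 1 ✓
n=2: (97970,5321)∘(97970,5321) = (97970·97970+339·5321·5321, 97970·5321+5321·97970) = (19196241799,1042596740)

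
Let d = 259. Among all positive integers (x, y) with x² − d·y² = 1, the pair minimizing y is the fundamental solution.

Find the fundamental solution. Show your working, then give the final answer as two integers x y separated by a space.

847225 52644

d=259: √d = [16; 10,1,2,3,4,3,2,1,10,32] (ℓ=10, even), read p_9/q_9
i=0: a=16 ⇒ p=16, q=1
…
i=5: a=4 ⇒ p=7403, q=460
i=6: a=3 ⇒ p=23931, q=1487
…
i=8: a=1 ⇒ p=79196, q=4921
i=9: a=10 ⇒ p=847225, q=52644
→ (847225, 52644).  Check: 847225²=717790200625, 259·52644²=717790200624, difference 1.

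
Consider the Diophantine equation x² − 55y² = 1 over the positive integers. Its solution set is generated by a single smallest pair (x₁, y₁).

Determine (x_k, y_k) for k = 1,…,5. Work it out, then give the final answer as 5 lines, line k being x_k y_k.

√55 → a₀=7, period (2,2,2,14); ℓ=4 even so k=3
step 0: (7, 1)  from 7·(1,0) + (0,1)
step 1: (15, 2)  from 2·(7,1) + (1,0)
step 2: (37, 5)  from 2·(15,2) + (7,1)
step 3: (89, 12)  from 2·(37,5) + (15,2)
(x₁, y₁) = (89, 12);  89² − 55·12² = 1 ✓
k=2:  x_2 = 89·89+55·12·12 = 15841,  y_2 = 89·12+12·89 = 2136
k=3:  x_3 = 89·15841+55·12·2136 = 2819609,  y_3 = 89·2136+12·15841 = 380196
k=4:  x_4 = 89·2819609+55·12·380196 = 501874561,  y_4 = 89·380196+12·2819609 = 67672752
k=5:  x_5 = 89·501874561+55·12·67672752 = 89330852249,  y_5 = 89·67672752+12·501874561 = 12045369660

89 12
15841 2136
2819609 380196
501874561 67672752
89330852249 12045369660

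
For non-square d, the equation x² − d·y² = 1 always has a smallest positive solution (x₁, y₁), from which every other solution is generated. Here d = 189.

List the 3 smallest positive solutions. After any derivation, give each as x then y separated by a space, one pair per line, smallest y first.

[13; 1,2,1,26] for √189; ℓ=4 ⇒ convergent index 3
i=0: a=13 ⇒ p=13, q=1
i=1: a=1 ⇒ p=14, q=1
i=2: a=2 ⇒ p=41, q=3
i=3: a=1 ⇒ p=55, q=4
(x₁, y₁) = (55, 4);  55² − 189·4² = 1 ✓
(x_2, y_2) = (55·55 + 189·4·4, 55·4 + 4·55) = (6049, 440)
(x_3, y_3) = (55·6049 + 189·4·440, 55·440 + 4·6049) = (665335, 48396)

55 4
6049 440
665335 48396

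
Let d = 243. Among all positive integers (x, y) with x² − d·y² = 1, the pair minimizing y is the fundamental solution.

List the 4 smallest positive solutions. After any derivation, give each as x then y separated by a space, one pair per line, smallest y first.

√243 = [15; 1,1,2,3,15,3,2,1,1,30, …], period ℓ=10 (even) → k=9
step 0: (15, 1)  from 15·(1,0) + (0,1)
step 1: (16, 1)  from 1·(15,1) + (1,0)
step 2: (31, 2)  from 1·(16,1) + (15,1)
step 3: (78, 5)  from 2·(31,2) + (16,1)
step 4: (265, 17)  from 3·(78,5) + (31,2)
step 5: (4053, 260)  from 15·(265,17) + (78,5)
…
step 7: (28901, 1854)  from 2·(12424,797) + (4053,260)
step 8: (41325, 2651)  from 1·(28901,1854) + (12424,797)
step 9: (70226, 4505)  from 1·(41325,2651) + (28901,1854)
→ (70226, 4505).  Check: 70226²=4931691076, 243·4505²=4931691075, difference 1.
(x_2, y_2) = (70226·70226 + 243·4505·4505, 70226·4505 + 4505·70226) = (9863382151, 632736260)
(x_3, y_3) = (70226·9863382151 + 243·4505·632736260, 70226·632736260 + 4505·9863382151) = (1385331749802026, 88869073185015)
(x_4, y_4) = (70226·1385331749802026 + 243·4505·88869073185015, 70226·88869073185015 + 4505·1385331749802026) = (194572614913330773601, 12481839066348990520)

70226 4505
9863382151 632736260
1385331749802026 88869073185015
194572614913330773601 12481839066348990520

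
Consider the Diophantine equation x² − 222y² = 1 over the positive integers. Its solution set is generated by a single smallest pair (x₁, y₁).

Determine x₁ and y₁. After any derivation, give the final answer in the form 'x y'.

d=222: √d = [14; 1,8,1,28] (ℓ=4, even), read p_3/q_3
i=0: a=14 ⇒ p=14, q=1
…
i=2: a=8 ⇒ p=134, q=9
i=3: a=1 ⇒ p=149, q=10
(x₁, y₁) = (149, 10);  149² − 222·10² = 1 ✓

149 10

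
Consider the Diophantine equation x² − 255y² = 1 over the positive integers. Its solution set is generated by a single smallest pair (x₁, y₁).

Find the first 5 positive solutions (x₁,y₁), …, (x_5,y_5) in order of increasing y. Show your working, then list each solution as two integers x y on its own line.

√255 = [15; 1,30, …], period ℓ=2 (even) → k=1
i=0: a=15 ⇒ p=15, q=1
i=1: a=1 ⇒ p=16, q=1
→ (16, 1).  Check: 16²=256, 255·1²=255, difference 1.
(16+1√255)^2 = 511 + 32√255
(16+1√255)^3 = 16336 + 1023√255
(16+1√255)^4 = 522241 + 32704√255
(16+1√255)^5 = 16695376 + 1045505√255

16 1
511 32
16336 1023
522241 32704
16695376 1045505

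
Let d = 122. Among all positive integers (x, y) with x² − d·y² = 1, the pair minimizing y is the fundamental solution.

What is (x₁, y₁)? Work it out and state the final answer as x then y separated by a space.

√122 = [11; 22, …], period ℓ=1 (odd) → k=1
i=0: a=11 ⇒ p=11, q=1
i=1: a=22 ⇒ p=243, q=22
fundamental: x₁=243, y₁=22  (since 59049 − 122·484 = 1)

243 22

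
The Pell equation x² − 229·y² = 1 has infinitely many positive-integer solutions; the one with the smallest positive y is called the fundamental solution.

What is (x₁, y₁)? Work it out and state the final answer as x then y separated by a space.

√229 → a₀=15, period (7,1,1,7,30); ℓ=5 odd so k=9
k=0  a_k=15  p_k/q_k = 15/1
k=1  a_k=7  p_k/q_k = 106/7
…
k=3  a_k=1  p_k/q_k = 227/15
…
k=8  a_k=1  p_k/q_k = 776325/51301
k=9  a_k=7  p_k/q_k = 5848201/386460
fundamental: x₁=5848201, y₁=386460  (since 34201454936401 − 229·149351331600 = 1)

5848201 386460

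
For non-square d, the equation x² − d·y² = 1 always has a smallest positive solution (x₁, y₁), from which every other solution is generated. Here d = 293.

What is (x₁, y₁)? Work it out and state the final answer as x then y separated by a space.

12320649 719780

√293 = [17; 8,1,1,8,34, …], period ℓ=5 (odd) → k=9
k=0  a_k=17  p_k/q_k = 17/1
k=1  a_k=8  p_k/q_k = 137/8
…
k=3  a_k=1  p_k/q_k = 291/17
k=4  a_k=8  p_k/q_k = 2482/145
…
k=7  a_k=1  p_k/q_k = 764593/44668
k=8  a_k=1  p_k/q_k = 1444507/84389
k=9  a_k=8  p_k/q_k = 12320649/719780
fundamental: x₁=12320649, y₁=719780  (since 151798391781201 − 293·518083248400 = 1)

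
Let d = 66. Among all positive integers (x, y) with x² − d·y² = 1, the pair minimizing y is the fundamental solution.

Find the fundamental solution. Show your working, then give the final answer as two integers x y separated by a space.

65 8

√66 = [8; 8,16, …], period ℓ=2 (even) → k=1
step 0: (8, 1)  from 8·(1,0) + (0,1)
step 1: (65, 8)  from 8·(8,1) + (1,0)
fundamental: x₁=65, y₁=8  (since 4225 − 66·64 = 1)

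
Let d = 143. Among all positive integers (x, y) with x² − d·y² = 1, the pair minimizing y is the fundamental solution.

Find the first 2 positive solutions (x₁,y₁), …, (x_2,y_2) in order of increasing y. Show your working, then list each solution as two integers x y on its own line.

√143 → a₀=11, period (1,22); ℓ=2 even so k=1
a_0=11:  p_0=11·1+0=11,  q_0=11·0+1=1
a_1=1:  p_1=1·11+1=12,  q_1=1·1+0=1
(x₁, y₁) = (12, 1);  12² − 143·1² = 1 ✓
(12+1√143)^2 = 287 + 24√143

12 1
287 24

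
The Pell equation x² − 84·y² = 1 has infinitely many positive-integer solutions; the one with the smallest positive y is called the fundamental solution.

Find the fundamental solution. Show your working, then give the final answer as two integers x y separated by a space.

55 6

[9; 6,18] for √84; ℓ=2 ⇒ convergent index 1
a_0=9:  p_0=9·1+0=9,  q_0=9·0+1=1
a_1=6:  p_1=6·9+1=55,  q_1=6·1+0=6
(x₁, y₁) = (55, 6);  55² − 84·6² = 1 ✓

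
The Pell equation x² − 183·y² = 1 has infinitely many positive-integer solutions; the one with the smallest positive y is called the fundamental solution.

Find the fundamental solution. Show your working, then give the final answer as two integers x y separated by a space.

d=183: √d = [13; 1,1,8,1,1,26] (ℓ=6, even), read p_5/q_5
step 0: (13, 1)  from 13·(1,0) + (0,1)
step 1: (14, 1)  from 1·(13,1) + (1,0)
step 2: (27, 2)  from 1·(14,1) + (13,1)
step 3: (230, 17)  from 8·(27,2) + (14,1)
step 4: (257, 19)  from 1·(230,17) + (27,2)
step 5: (487, 36)  from 1·(257,19) + (230,17)
(x₁, y₁) = (487, 36);  487² − 183·36² = 1 ✓

487 36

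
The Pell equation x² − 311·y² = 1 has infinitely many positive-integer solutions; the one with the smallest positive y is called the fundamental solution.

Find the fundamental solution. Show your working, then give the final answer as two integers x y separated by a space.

16883880 957397

d=311: √d = [17; 1,1,1,2,1,…,1,1,34] (ℓ=16, even), read p_15/q_15
k=0  a_k=17  p_k/q_k = 17/1
k=1  a_k=1  p_k/q_k = 18/1
k=2  a_k=1  p_k/q_k = 35/2
…
k=4  a_k=2  p_k/q_k = 141/8
…
k=7  a_k=3  p_k/q_k = 4109/233
…
k=10  a_k=6  p_k/q_k = 1376656/78063
k=11  a_k=1  p_k/q_k = 1594239/90401
k=12  a_k=2  p_k/q_k = 4565134/258865
…
k=14  a_k=1  p_k/q_k = 10724507/608131
k=15  a_k=1  p_k/q_k = 16883880/957397
(x₁, y₁) = (16883880, 957397);  16883880² − 311·957397² = 1 ✓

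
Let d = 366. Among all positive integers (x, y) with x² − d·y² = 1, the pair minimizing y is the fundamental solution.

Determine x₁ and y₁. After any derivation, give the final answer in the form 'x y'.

√366 → a₀=19, period (7,1,1,1,2,12,2,1,1,1,7,38); ℓ=12 even so k=11
step 0: (19, 1)  from 19·(1,0) + (0,1)
…
step 3: (287, 15)  from 1·(153,8) + (134,7)
step 4: (440, 23)  from 1·(287,15) + (153,8)
…
step 8: (44499, 2326)  from 1·(30055,1571) + (14444,755)
step 9: (74554, 3897)  from 1·(44499,2326) + (30055,1571)
step 10: (119053, 6223)  from 1·(74554,3897) + (44499,2326)
step 11: (907925, 47458)  from 7·(119053,6223) + (74554,3897)
fundamental: x₁=907925, y₁=47458  (since 824327805625 − 366·2252261764 = 1)

907925 47458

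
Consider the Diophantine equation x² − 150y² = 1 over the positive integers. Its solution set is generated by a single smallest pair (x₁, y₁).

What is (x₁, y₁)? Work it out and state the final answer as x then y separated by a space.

49 4

d=150: √d = [12; 4,24] (ℓ=2, even), read p_1/q_1
step 0: (12, 1)  from 12·(1,0) + (0,1)
step 1: (49, 4)  from 4·(12,1) + (1,0)
(x₁, y₁) = (49, 4);  49² − 150·4² = 1 ✓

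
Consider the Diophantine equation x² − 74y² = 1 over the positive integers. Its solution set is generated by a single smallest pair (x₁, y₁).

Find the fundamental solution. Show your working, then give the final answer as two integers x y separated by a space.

√74 = [8; 1,1,1,1,16, …], period ℓ=5 (odd) → k=9
i=0: a=8 ⇒ p=8, q=1
i=1: a=1 ⇒ p=9, q=1
i=2: a=1 ⇒ p=17, q=2
i=3: a=1 ⇒ p=26, q=3
…
i=5: a=16 ⇒ p=714, q=83
…
i=7: a=1 ⇒ p=1471, q=171
i=8: a=1 ⇒ p=2228, q=259
i=9: a=1 ⇒ p=3699, q=430
→ (3699, 430).  Check: 3699²=13682601, 74·430²=13682600, difference 1.

3699 430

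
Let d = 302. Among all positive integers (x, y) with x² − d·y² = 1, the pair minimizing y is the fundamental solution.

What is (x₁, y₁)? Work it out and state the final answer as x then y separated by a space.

[17; 2,1,1,1,4,…,1,2,34] for √302; ℓ=16 ⇒ convergent index 15
k=0  a_k=17  p_k/q_k = 17/1
k=1  a_k=2  p_k/q_k = 35/2
k=2  a_k=1  p_k/q_k = 52/3
k=3  a_k=1  p_k/q_k = 87/5
k=4  a_k=1  p_k/q_k = 139/8
…
k=6  a_k=2  p_k/q_k = 1425/82
k=7  a_k=1  p_k/q_k = 2068/119
k=8  a_k=16  p_k/q_k = 34513/1986
k=9  a_k=1  p_k/q_k = 36581/2105
…
k=11  a_k=4  p_k/q_k = 467281/26889
k=12  a_k=1  p_k/q_k = 574956/33085
…
k=14  a_k=1  p_k/q_k = 1617193/93059
k=15  a_k=2  p_k/q_k = 4276623/246092
→ (4276623, 246092).  Check: 4276623²=18289504284129, 302·246092²=18289504284128, difference 1.

4276623 246092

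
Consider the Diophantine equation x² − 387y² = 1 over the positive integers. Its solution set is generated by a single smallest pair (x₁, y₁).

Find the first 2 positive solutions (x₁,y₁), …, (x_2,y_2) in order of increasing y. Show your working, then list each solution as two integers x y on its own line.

√387 → a₀=19, period (1,2,19,2,1,38); ℓ=6 even so k=5
a_0=19:  p_0=19·1+0=19,  q_0=19·0+1=1
…
a_3=19:  p_3=19·59+20=1141,  q_3=19·3+1=58
a_4=2:  p_4=2·1141+59=2341,  q_4=2·58+3=119
a_5=1:  p_5=1·2341+1141=3482,  q_5=1·119+58=177
(x₁, y₁) = (3482, 177);  3482² − 387·177² = 1 ✓
(x_2, y_2) = (3482·3482 + 387·177·177, 3482·177 + 177·3482) = (24248647, 1232628)

3482 177
24248647 1232628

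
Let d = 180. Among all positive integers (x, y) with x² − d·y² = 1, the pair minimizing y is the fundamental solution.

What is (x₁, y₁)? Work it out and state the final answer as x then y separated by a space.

161 12

[13; 2,2,2,26] for √180; ℓ=4 ⇒ convergent index 3
a_0=13:  p_0=13·1+0=13,  q_0=13·0+1=1
a_1=2:  p_1=2·13+1=27,  q_1=2·1+0=2
a_2=2:  p_2=2·27+13=67,  q_2=2·2+1=5
a_3=2:  p_3=2·67+27=161,  q_3=2·5+2=12
→ (161, 12).  Check: 161²=25921, 180·12²=25920, difference 1.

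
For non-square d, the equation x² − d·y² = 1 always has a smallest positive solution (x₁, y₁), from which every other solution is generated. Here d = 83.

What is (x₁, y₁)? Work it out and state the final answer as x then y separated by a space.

[9; 9,18] for √83; ℓ=2 ⇒ convergent index 1
step 0: (9, 1)  from 9·(1,0) + (0,1)
step 1: (82, 9)  from 9·(9,1) + (1,0)
fundamental: x₁=82, y₁=9  (since 6724 − 83·81 = 1)

82 9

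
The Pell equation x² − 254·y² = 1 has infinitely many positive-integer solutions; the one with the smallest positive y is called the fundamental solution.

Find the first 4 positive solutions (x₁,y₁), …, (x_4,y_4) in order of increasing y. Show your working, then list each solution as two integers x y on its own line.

255 16
130049 8160
66324735 4161584
33825484801 2122399680

d=254: √d = [15; 1,14,1,30] (ℓ=4, even), read p_3/q_3
a_0=15:  p_0=15·1+0=15,  q_0=15·0+1=1
…
a_2=14:  p_2=14·16+15=239,  q_2=14·1+1=15
a_3=1:  p_3=1·239+16=255,  q_3=1·15+1=16
fundamental: x₁=255, y₁=16  (since 65025 − 254·256 = 1)
k=2:  x_2 = 255·255+254·16·16 = 130049,  y_2 = 255·16+16·255 = 8160
k=3:  x_3 = 255·130049+254·16·8160 = 66324735,  y_3 = 255·8160+16·130049 = 4161584
k=4:  x_4 = 255·66324735+254·16·4161584 = 33825484801,  y_4 = 255·4161584+16·66324735 = 2122399680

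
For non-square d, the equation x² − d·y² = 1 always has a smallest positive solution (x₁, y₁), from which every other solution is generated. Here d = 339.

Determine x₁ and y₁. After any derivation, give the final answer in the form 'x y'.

√339 = [18; 2,2,2,1,17,1,2,2,2,36, …], period ℓ=10 (even) → k=9
a_0=18:  p_0=18·1+0=18,  q_0=18·0+1=1
…
a_3=2:  p_3=2·92+37=221,  q_3=2·5+2=12
…
a_5=17:  p_5=17·313+221=5542,  q_5=17·17+12=301
…
a_8=2:  p_8=2·17252+5855=40359,  q_8=2·937+318=2192
a_9=2:  p_9=2·40359+17252=97970,  q_9=2·2192+937=5321
fundamental: x₁=97970, y₁=5321  (since 9598120900 − 339·28313041 = 1)

97970 5321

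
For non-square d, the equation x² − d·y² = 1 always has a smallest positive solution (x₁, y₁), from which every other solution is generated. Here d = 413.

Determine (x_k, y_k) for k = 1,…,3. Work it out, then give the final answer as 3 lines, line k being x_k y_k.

[20; 3,9,1,4,1,9,3,40] for √413; ℓ=8 ⇒ convergent index 7
step 0: (20, 1)  from 20·(1,0) + (0,1)
…
step 2: (569, 28)  from 9·(61,3) + (20,1)
…
step 6: (36560, 1799)  from 9·(3719,183) + (3089,152)
step 7: (113399, 5580)  from 3·(36560,1799) + (3719,183)
→ (113399, 5580).  Check: 113399²=12859333201, 413·5580²=12859333200, difference 1.
n=2: (113399,5580)∘(113399,5580) = (113399·113399+413·5580·5580, 113399·5580+5580·113399) = (25718666401,1265532840)
n=3: (25718666401,1265532840)∘(113399,5580) = (113399·25718666401+413·5580·1265532840, 113399·1265532840+5580·25718666401) = (5832942102300599,287020317040740)

113399 5580
25718666401 1265532840
5832942102300599 287020317040740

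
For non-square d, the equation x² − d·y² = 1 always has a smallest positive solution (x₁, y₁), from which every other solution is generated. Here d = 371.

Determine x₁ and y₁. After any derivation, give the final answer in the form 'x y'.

1695 88

d=371: √d = [19; 3,1,4,1,3,38] (ℓ=6, even), read p_5/q_5
k=0  a_k=19  p_k/q_k = 19/1
k=1  a_k=3  p_k/q_k = 58/3
k=2  a_k=1  p_k/q_k = 77/4
k=3  a_k=4  p_k/q_k = 366/19
k=4  a_k=1  p_k/q_k = 443/23
k=5  a_k=3  p_k/q_k = 1695/88
→ (1695, 88).  Check: 1695²=2873025, 371·88²=2873024, difference 1.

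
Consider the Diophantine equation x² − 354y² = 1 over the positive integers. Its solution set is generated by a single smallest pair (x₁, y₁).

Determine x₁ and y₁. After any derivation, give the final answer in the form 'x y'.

258065 13716

√354 = [18; 1,4,2,2,18,2,2,4,1,36, …], period ℓ=10 (even) → k=9
k=0  a_k=18  p_k/q_k = 18/1
k=1  a_k=1  p_k/q_k = 19/1
…
k=3  a_k=2  p_k/q_k = 207/11
k=4  a_k=2  p_k/q_k = 508/27
…
k=7  a_k=2  p_k/q_k = 47771/2539
k=8  a_k=4  p_k/q_k = 210294/11177
k=9  a_k=1  p_k/q_k = 258065/13716
fundamental: x₁=258065, y₁=13716  (since 66597544225 − 354·188128656 = 1)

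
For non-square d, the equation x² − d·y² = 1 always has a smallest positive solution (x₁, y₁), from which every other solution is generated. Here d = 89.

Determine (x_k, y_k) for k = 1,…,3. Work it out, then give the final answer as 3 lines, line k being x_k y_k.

500001 53000
500002000001 53000106000
500003000004500001 53000212000159000

√89 → a₀=9, period (2,3,3,2,18); ℓ=5 odd so k=9
step 0: (9, 1)  from 9·(1,0) + (0,1)
step 1: (19, 2)  from 2·(9,1) + (1,0)
step 2: (66, 7)  from 3·(19,2) + (9,1)
…
step 4: (500, 53)  from 2·(217,23) + (66,7)
…
step 7: (66019, 6998)  from 3·(18934,2007) + (9217,977)
step 8: (216991, 23001)  from 3·(66019,6998) + (18934,2007)
step 9: (500001, 53000)  from 2·(216991,23001) + (66019,6998)
fundamental: x₁=500001, y₁=53000  (since 250001000001 − 89·2809000000 = 1)
n=2: (500001,53000)∘(500001,53000) = (500001·500001+89·53000·53000, 500001·53000+53000·500001) = (500002000001,53000106000)
n=3: (500002000001,53000106000)∘(500001,53000) = (500001·500002000001+89·53000·53000106000, 500001·53000106000+53000·500002000001) = (500003000004500001,53000212000159000)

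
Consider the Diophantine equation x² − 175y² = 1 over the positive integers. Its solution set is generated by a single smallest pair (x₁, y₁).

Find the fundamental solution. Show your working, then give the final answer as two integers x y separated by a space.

√175 → a₀=13, period (4,2,1,2,4,26); ℓ=6 even so k=5
i=0: a=13 ⇒ p=13, q=1
i=1: a=4 ⇒ p=53, q=4
i=2: a=2 ⇒ p=119, q=9
i=3: a=1 ⇒ p=172, q=13
i=4: a=2 ⇒ p=463, q=35
i=5: a=4 ⇒ p=2024, q=153
→ (2024, 153).  Check: 2024²=4096576, 175·153²=4096575, difference 1.

2024 153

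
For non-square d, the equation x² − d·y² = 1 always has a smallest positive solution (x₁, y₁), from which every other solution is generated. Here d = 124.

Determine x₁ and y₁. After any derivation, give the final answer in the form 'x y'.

4620799 414960

[11; 7,2,1,1,1,…,2,7,22] for √124; ℓ=16 ⇒ convergent index 15
k=0  a_k=11  p_k/q_k = 11/1
…
k=4  a_k=1  p_k/q_k = 412/37
k=5  a_k=1  p_k/q_k = 657/59
…
k=9  a_k=1  p_k/q_k = 17583/1579
k=10  a_k=3  p_k/q_k = 67292/6043
k=11  a_k=1  p_k/q_k = 84875/7622
…
k=14  a_k=2  p_k/q_k = 626251/56239
k=15  a_k=7  p_k/q_k = 4620799/414960
(x₁, y₁) = (4620799, 414960);  4620799² − 124·414960² = 1 ✓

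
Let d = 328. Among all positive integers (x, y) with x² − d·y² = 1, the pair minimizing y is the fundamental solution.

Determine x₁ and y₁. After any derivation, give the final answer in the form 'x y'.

[18; 9,36] for √328; ℓ=2 ⇒ convergent index 1
i=0: a=18 ⇒ p=18, q=1
i=1: a=9 ⇒ p=163, q=9
fundamental: x₁=163, y₁=9  (since 26569 − 328·81 = 1)

163 9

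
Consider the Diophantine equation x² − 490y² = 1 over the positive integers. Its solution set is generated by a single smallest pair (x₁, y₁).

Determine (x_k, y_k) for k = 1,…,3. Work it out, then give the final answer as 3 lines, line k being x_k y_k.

1039681 46968
2161873163521 97663474416
4495316905044313921 203077717488555624

√490 = [22; 7,2,1,4,4,4,1,2,7,44, …], period ℓ=10 (even) → k=9
k=0  a_k=22  p_k/q_k = 22/1
…
k=2  a_k=2  p_k/q_k = 332/15
k=3  a_k=1  p_k/q_k = 487/22
k=4  a_k=4  p_k/q_k = 2280/103
…
k=8  a_k=2  p_k/q_k = 141338/6385
k=9  a_k=7  p_k/q_k = 1039681/46968
→ (1039681, 46968).  Check: 1039681²=1080936581761, 490·46968²=1080936581760, difference 1.
(1039681+46968√490)^2 = 2161873163521 + 97663474416√490
(1039681+46968√490)^3 = 4495316905044313921 + 203077717488555624√490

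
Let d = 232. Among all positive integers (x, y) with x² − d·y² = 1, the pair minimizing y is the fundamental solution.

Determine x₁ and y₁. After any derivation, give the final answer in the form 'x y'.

19603 1287

√232 → a₀=15, period (4,3,7,3,4,30); ℓ=6 even so k=5
a_0=15:  p_0=15·1+0=15,  q_0=15·0+1=1
a_1=4:  p_1=4·15+1=61,  q_1=4·1+0=4
a_2=3:  p_2=3·61+15=198,  q_2=3·4+1=13
a_3=7:  p_3=7·198+61=1447,  q_3=7·13+4=95
a_4=3:  p_4=3·1447+198=4539,  q_4=3·95+13=298
a_5=4:  p_5=4·4539+1447=19603,  q_5=4·298+95=1287
fundamental: x₁=19603, y₁=1287  (since 384277609 − 232·1656369 = 1)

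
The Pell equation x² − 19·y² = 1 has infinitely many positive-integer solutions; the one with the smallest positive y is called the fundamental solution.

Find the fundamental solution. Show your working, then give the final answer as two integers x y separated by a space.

170 39

√19 → a₀=4, period (2,1,3,1,2,8); ℓ=6 even so k=5
k=0  a_k=4  p_k/q_k = 4/1
k=1  a_k=2  p_k/q_k = 9/2
…
k=4  a_k=1  p_k/q_k = 61/14
k=5  a_k=2  p_k/q_k = 170/39
(x₁, y₁) = (170, 39);  170² − 19·39² = 1 ✓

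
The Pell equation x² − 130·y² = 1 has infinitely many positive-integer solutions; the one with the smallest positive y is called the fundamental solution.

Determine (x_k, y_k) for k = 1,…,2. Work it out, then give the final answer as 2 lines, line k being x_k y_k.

[11; 2,2,22] for √130; ℓ=3 ⇒ convergent index 5
a_0=11:  p_0=11·1+0=11,  q_0=11·0+1=1
…
a_2=2:  p_2=2·23+11=57,  q_2=2·2+1=5
…
a_4=2:  p_4=2·1277+57=2611,  q_4=2·112+5=229
a_5=2:  p_5=2·2611+1277=6499,  q_5=2·229+112=570
(x₁, y₁) = (6499, 570);  6499² − 130·570² = 1 ✓
k=2:  x_2 = 6499·6499+130·570·570 = 84474001,  y_2 = 6499·570+570·6499 = 7408860

6499 570
84474001 7408860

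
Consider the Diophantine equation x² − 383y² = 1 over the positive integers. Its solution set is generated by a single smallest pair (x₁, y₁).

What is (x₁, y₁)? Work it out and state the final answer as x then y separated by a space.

√383 = [19; 1,1,3,19,3,1,1,38, …], period ℓ=8 (even) → k=7
i=0: a=19 ⇒ p=19, q=1
i=1: a=1 ⇒ p=20, q=1
i=2: a=1 ⇒ p=39, q=2
i=3: a=3 ⇒ p=137, q=7
…
i=5: a=3 ⇒ p=8063, q=412
i=6: a=1 ⇒ p=10705, q=547
i=7: a=1 ⇒ p=18768, q=959
fundamental: x₁=18768, y₁=959  (since 352237824 − 383·919681 = 1)

18768 959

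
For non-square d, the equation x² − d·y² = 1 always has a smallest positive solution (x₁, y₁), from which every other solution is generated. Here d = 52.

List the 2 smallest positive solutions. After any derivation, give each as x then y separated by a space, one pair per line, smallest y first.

649 90
842401 116820

√52 → a₀=7, period (4,1,2,1,4,14); ℓ=6 even so k=5
i=0: a=7 ⇒ p=7, q=1
i=1: a=4 ⇒ p=29, q=4
…
i=3: a=2 ⇒ p=101, q=14
i=4: a=1 ⇒ p=137, q=19
i=5: a=4 ⇒ p=649, q=90
fundamental: x₁=649, y₁=90  (since 421201 − 52·8100 = 1)
k=2:  x_2 = 649·649+52·90·90 = 842401,  y_2 = 649·90+90·649 = 116820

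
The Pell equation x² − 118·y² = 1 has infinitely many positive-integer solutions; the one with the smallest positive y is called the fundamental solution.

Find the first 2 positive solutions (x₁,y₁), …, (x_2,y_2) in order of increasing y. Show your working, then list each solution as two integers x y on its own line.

√118 → a₀=10, period (1,6,3,2,10,2,3,6,1,20); ℓ=10 even so k=9
step 0: (10, 1)  from 10·(1,0) + (0,1)
…
step 4: (554, 51)  from 2·(239,22) + (76,7)
…
step 8: (264802, 24377)  from 6·(42115,3877) + (12112,1115)
step 9: (306917, 28254)  from 1·(264802,24377) + (42115,3877)
→ (306917, 28254).  Check: 306917²=94198044889, 118·28254²=94198044888, difference 1.
(306917+28254√118)^2 = 188396089777 + 17343265836√118

306917 28254
188396089777 17343265836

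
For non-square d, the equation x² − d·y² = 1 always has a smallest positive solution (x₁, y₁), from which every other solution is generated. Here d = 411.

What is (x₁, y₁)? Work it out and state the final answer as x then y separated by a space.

[20; 3,1,1,1,19,1,1,1,3,40] for √411; ℓ=10 ⇒ convergent index 9
k=0  a_k=20  p_k/q_k = 20/1
k=1  a_k=3  p_k/q_k = 61/3
k=2  a_k=1  p_k/q_k = 81/4
…
k=4  a_k=1  p_k/q_k = 223/11
k=5  a_k=19  p_k/q_k = 4379/216
k=6  a_k=1  p_k/q_k = 4602/227
k=7  a_k=1  p_k/q_k = 8981/443
k=8  a_k=1  p_k/q_k = 13583/670
k=9  a_k=3  p_k/q_k = 49730/2453
fundamental: x₁=49730, y₁=2453  (since 2473072900 − 411·6017209 = 1)

49730 2453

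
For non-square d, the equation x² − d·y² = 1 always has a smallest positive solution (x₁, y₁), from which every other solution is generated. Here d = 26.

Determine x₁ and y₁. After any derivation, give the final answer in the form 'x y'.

[5; 10] for √26; ℓ=1 ⇒ convergent index 1
i=0: a=5 ⇒ p=5, q=1
i=1: a=10 ⇒ p=51, q=10
fundamental: x₁=51, y₁=10  (since 2601 − 26·100 = 1)

51 10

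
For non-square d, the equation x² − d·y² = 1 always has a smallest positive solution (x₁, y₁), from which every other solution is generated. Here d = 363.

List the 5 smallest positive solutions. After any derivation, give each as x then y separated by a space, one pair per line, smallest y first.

362 19
262087 13756
189750626 9959325
137379191137 7210537544
99462344632562 5220419222531

d=363: √d = [19; 19,38] (ℓ=2, even), read p_1/q_1
i=0: a=19 ⇒ p=19, q=1
i=1: a=19 ⇒ p=362, q=19
(x₁, y₁) = (362, 19);  362² − 363·19² = 1 ✓
(362+19√363)^2 = 262087 + 13756√363
(362+19√363)^3 = 189750626 + 9959325√363
(362+19√363)^4 = 137379191137 + 7210537544√363
(362+19√363)^5 = 99462344632562 + 5220419222531√363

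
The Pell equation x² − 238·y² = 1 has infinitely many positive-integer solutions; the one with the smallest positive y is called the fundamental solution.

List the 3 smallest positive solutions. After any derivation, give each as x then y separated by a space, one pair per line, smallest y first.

11663 756
272051137 17634456
6345864809999 411341319900

[15; 2,2,1,14,1,2,2,30] for √238; ℓ=8 ⇒ convergent index 7
step 0: (15, 1)  from 15·(1,0) + (0,1)
…
step 2: (77, 5)  from 2·(31,2) + (15,1)
…
step 4: (1589, 103)  from 14·(108,7) + (77,5)
step 5: (1697, 110)  from 1·(1589,103) + (108,7)
step 6: (4983, 323)  from 2·(1697,110) + (1589,103)
step 7: (11663, 756)  from 2·(4983,323) + (1697,110)
fundamental: x₁=11663, y₁=756  (since 136025569 − 238·571536 = 1)
(x_2, y_2) = (11663·11663 + 238·756·756, 11663·756 + 756·11663) = (272051137, 17634456)
(x_3, y_3) = (11663·272051137 + 238·756·17634456, 11663·17634456 + 756·272051137) = (6345864809999, 411341319900)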